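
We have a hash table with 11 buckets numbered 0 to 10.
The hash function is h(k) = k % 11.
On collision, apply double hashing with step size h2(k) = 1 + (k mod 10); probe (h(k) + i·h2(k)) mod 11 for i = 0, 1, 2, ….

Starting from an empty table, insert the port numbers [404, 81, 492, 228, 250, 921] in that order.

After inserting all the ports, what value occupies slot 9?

Insert 404: h=8, slot 8 empty => index 8.
Insert 81: h=4, slot 4 empty => index 4.
Insert 492: h=8, h2=3, slot 8 occupied => index 0.
Insert 228: h=8, h2=9, slot 8 occupied => index 6.
Insert 250: h=8, h2=1, slot 8 occupied => index 9.
Insert 921: h=8, h2=2, slot 8 occupied => index 10.
Table: [492, -, -, -, 81, -, 228, -, 404, 250, 921]

250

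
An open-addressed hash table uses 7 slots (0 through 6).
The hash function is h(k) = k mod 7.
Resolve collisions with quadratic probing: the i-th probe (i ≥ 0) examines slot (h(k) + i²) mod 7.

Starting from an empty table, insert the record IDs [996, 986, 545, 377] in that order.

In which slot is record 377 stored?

3

996: h=2 → slot 2
986: h=6 → slot 6
545: h=6, probe 6,0 → slot 0
377: h=6, probe 6,0,3 → slot 3
Table: [545, -, 996, 377, -, -, 986]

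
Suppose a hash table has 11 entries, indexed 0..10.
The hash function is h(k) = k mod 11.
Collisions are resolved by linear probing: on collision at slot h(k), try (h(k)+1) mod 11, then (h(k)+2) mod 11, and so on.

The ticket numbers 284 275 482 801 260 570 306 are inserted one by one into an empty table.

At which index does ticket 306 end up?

3

284 hashes to 9; slot 9 is free → place at 9.
275 hashes to 0; slot 0 is free → place at 0.
482 hashes to 9; 9 taken → place at 10.
801 hashes to 9; 9,10,0 taken → place at 1.
260 hashes to 7; slot 7 is free → place at 7.
570 hashes to 9; 9,10,0,1 taken → place at 2.
306 hashes to 9; 9,10,0,1,2 taken → place at 3.
Table: [275, 801, 570, 306, ., ., ., 260, ., 284, 482]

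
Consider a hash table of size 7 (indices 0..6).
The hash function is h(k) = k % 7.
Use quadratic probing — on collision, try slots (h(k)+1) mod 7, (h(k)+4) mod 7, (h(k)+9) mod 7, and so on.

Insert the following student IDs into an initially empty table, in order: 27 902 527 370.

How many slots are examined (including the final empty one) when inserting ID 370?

27: h=6 => slot 6
902: h=6, probe 6,0 => slot 0
527: h=2 => slot 2
370: h=6, probe 6,0,3 => slot 3
Table: [902, ., 527, 370, ., ., 27]

3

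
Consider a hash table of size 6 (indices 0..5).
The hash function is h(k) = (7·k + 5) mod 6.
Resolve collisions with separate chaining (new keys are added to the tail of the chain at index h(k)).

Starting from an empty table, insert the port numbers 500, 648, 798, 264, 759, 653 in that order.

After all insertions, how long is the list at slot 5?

Insert 500: h=1, bucket 1 empty → new chain.
Insert 648: h=5, bucket 5 empty → new chain.
Insert 798: h=5, bucket 5 nonempty → append to chain.
Insert 264: h=5, bucket 5 nonempty → append to chain.
Insert 759: h=2, bucket 2 empty → new chain.
Insert 653: h=4, bucket 4 empty → new chain.
Final buckets:
0: _
1: 500
2: 759
3: _
4: 653
5: 648 -> 798 -> 264

3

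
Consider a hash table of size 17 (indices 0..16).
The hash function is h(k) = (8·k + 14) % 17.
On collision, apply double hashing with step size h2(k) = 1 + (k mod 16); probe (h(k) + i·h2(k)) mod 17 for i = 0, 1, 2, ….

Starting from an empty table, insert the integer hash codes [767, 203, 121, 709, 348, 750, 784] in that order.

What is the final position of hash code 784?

14

767 hashes to 13; slot 13 is free → place at 13.
203 hashes to 6; slot 6 is free → place at 6.
121 hashes to 13, h2=10; 13,6 taken → place at 16.
709 hashes to 8; slot 8 is free → place at 8.
348 hashes to 10; slot 10 is free → place at 10.
750 hashes to 13, h2=15; 13 taken → place at 11.
784 hashes to 13, h2=1; 13 taken → place at 14.
Table: [-, -, -, -, -, -, 203, -, 709, -, 348, 750, -, 767, 784, -, 121]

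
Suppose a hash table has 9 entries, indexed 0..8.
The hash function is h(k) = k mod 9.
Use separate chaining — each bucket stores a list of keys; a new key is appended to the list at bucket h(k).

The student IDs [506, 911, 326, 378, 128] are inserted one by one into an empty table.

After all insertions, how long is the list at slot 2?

Insert 506: h=2, bucket 2 empty -> new chain.
Insert 911: h=2, bucket 2 nonempty -> append to chain.
Insert 326: h=2, bucket 2 nonempty -> append to chain.
Insert 378: h=0, bucket 0 empty -> new chain.
Insert 128: h=2, bucket 2 nonempty -> append to chain.
Final buckets:
0: 378
1: .
2: 506 -> 911 -> 326 -> 128
3: .
4: .
5: .
6: .
7: .
8: .

4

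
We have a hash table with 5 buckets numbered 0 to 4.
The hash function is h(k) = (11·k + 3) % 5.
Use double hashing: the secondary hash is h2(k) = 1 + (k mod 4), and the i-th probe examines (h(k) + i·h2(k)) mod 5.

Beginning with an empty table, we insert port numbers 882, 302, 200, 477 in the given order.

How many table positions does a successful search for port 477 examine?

Insert 882: h=0, slot 0 empty -> index 0.
Insert 302: h=0, h2=3, slot 0 occupied -> index 3.
Insert 200: h=3, h2=1, slot 3 occupied -> index 4.
Insert 477: h=0, h2=2, slot 0 occupied -> index 2.
Table: [882, _, 477, 302, 200]
Lookup 477: h=0, h2=2, probe 0,2 → found at 2.

2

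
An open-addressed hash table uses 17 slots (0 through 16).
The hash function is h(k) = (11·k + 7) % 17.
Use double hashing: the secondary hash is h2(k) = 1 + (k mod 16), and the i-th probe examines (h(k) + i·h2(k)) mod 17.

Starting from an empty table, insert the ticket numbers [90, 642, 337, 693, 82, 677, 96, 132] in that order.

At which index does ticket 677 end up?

90: h=11 → slot 11
642: h=14 → slot 14
337: h=8 → slot 8
693: h=14, h2=6, probe 14,3 → slot 3
82: h=8, h2=3, probe 8,11,14,0 → slot 0
677: h=8, h2=6, probe 8,14,3,9 → slot 9
96: h=9, h2=1, probe 9,10 → slot 10
132: h=14, h2=5, probe 14,2 → slot 2
Table: [82, ∅, 132, 693, ∅, ∅, ∅, ∅, 337, 677, 96, 90, ∅, ∅, 642, ∅, ∅]

9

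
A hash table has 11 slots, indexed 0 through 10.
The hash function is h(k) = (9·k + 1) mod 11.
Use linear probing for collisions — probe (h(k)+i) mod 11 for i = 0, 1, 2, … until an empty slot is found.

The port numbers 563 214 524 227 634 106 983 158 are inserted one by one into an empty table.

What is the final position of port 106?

563 hashes to 8; slot 8 is free -> place at 8.
214 hashes to 2; slot 2 is free -> place at 2.
524 hashes to 9; slot 9 is free -> place at 9.
227 hashes to 9; 9 taken -> place at 10.
634 hashes to 9; 9,10 taken -> place at 0.
106 hashes to 9; 9,10,0 taken -> place at 1.
983 hashes to 4; slot 4 is free -> place at 4.
158 hashes to 4; 4 taken -> place at 5.
Table: [634, 106, 214, —, 983, 158, —, —, 563, 524, 227]

1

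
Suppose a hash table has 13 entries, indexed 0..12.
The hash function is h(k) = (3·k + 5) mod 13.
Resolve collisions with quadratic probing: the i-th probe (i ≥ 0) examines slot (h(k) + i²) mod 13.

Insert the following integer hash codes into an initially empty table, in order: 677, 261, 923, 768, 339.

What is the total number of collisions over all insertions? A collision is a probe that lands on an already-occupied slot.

677 hashes to 8; slot 8 is free => place at 8.
261 hashes to 8; 8 taken => place at 9.
923 hashes to 5; slot 5 is free => place at 5.
768 hashes to 8; 8,9 taken => place at 12.
339 hashes to 8; 8,9,12 taken => place at 4.
Table: [—, —, —, —, 339, 923, —, —, 677, 261, —, —, 768]

6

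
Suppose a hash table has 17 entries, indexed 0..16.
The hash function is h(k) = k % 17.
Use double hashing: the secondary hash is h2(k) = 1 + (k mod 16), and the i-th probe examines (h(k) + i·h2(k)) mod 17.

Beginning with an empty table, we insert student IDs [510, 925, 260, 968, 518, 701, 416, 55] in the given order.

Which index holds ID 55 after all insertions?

12

510 hashes to 0; slot 0 is free -> place at 0.
925 hashes to 7; slot 7 is free -> place at 7.
260 hashes to 5; slot 5 is free -> place at 5.
968 hashes to 16; slot 16 is free -> place at 16.
518 hashes to 8; slot 8 is free -> place at 8.
701 hashes to 4; slot 4 is free -> place at 4.
416 hashes to 8, h2=1; 8 taken -> place at 9.
55 hashes to 4, h2=8; 4 taken -> place at 12.
Table: [510, -, -, -, 701, 260, -, 925, 518, 416, -, -, 55, -, -, -, 968]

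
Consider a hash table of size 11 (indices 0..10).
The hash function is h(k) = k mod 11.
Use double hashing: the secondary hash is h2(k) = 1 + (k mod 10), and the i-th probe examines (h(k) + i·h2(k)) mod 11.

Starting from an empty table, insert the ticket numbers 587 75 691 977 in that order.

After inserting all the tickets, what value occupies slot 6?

977

587: h=4 -> slot 4
75: h=9 -> slot 9
691: h=9, h2=2, probe 9,0 -> slot 0
977: h=9, h2=8, probe 9,6 -> slot 6
Table: [691, _, _, _, 587, _, 977, _, _, 75, _]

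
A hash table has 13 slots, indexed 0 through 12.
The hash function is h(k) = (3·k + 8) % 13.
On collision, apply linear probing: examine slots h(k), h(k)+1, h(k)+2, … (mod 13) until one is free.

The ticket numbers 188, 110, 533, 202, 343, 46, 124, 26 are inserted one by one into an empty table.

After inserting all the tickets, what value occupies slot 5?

124

188: h=0 → slot 0
110: h=0, probe 0,1 → slot 1
533: h=8 → slot 8
202: h=3 → slot 3
343: h=10 → slot 10
46: h=3, probe 3,4 → slot 4
124: h=3, probe 3,4,5 → slot 5
26: h=8, probe 8,9 → slot 9
Table: [188, 110, _, 202, 46, 124, _, _, 533, 26, 343, _, _]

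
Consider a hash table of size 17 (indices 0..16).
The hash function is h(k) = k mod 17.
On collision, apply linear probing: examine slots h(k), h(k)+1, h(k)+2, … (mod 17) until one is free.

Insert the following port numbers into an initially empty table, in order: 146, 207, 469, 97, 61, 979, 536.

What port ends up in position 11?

146 hashes to 10; slot 10 is free -> place at 10.
207 hashes to 3; slot 3 is free -> place at 3.
469 hashes to 10; 10 taken -> place at 11.
97 hashes to 12; slot 12 is free -> place at 12.
61 hashes to 10; 10,11,12 taken -> place at 13.
979 hashes to 10; 10,11,12,13 taken -> place at 14.
536 hashes to 9; slot 9 is free -> place at 9.
Table: [_, _, _, 207, _, _, _, _, _, 536, 146, 469, 97, 61, 979, _, _]

469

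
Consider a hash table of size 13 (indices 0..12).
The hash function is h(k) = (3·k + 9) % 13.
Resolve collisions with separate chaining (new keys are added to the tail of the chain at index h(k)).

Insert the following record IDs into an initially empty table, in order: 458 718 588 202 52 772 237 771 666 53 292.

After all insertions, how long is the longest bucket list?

458 -> bucket 5
718 -> bucket 5 (collision)
588 -> bucket 5 (collision)
202 -> bucket 4
52 -> bucket 9
772 -> bucket 11
237 -> bucket 5 (collision)
771 -> bucket 8
666 -> bucket 5 (collision)
53 -> bucket 12
292 -> bucket 1
Final buckets:
0: ∅
1: 292
2: ∅
3: ∅
4: 202
5: 458 -> 718 -> 588 -> 237 -> 666
6: ∅
7: ∅
8: 771
9: 52
10: ∅
11: 772
12: 53

5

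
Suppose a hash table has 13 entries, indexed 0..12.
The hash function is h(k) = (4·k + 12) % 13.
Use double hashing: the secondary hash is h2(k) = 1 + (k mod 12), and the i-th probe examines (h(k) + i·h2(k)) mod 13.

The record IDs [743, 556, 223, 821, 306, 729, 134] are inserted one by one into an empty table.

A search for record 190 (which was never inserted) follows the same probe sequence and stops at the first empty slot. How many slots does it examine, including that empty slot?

4

Insert 743: h=7, slot 7 empty -> index 7.
Insert 556: h=0, slot 0 empty -> index 0.
Insert 223: h=7, h2=8, slot 7 occupied -> index 2.
Insert 821: h=7, h2=6, slots 7,0 occupied -> index 6.
Insert 306: h=1, slot 1 empty -> index 1.
Insert 729: h=3, slot 3 empty -> index 3.
Insert 134: h=2, h2=3, slot 2 occupied -> index 5.
Table: [556, 306, 223, 729, ., 134, 821, 743, ., ., ., ., .]
Lookup 190: h=5, h2=11, probe 5,3,1,12 → slot 12 empty, not found.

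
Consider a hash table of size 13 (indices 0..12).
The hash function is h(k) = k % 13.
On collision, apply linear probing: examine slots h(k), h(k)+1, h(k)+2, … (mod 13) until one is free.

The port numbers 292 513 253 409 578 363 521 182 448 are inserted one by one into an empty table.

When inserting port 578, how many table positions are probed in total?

292: h=6 => slot 6
513: h=6, probe 6,7 => slot 7
253: h=6, probe 6,7,8 => slot 8
409: h=6, probe 6,7,8,9 => slot 9
578: h=6, probe 6,7,8,9,10 => slot 10
363: h=12 => slot 12
521: h=1 => slot 1
182: h=0 => slot 0
448: h=6, probe 6,7,8,9,10,11 => slot 11
Table: [182, 521, ∅, ∅, ∅, ∅, 292, 513, 253, 409, 578, 448, 363]

5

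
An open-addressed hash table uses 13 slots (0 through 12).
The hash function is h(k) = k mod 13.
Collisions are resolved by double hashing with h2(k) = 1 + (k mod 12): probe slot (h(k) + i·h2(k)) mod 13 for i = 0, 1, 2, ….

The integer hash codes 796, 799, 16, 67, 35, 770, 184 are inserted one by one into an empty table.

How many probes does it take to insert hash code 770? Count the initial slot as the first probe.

Insert 796: h=3, slot 3 empty → index 3.
Insert 799: h=6, slot 6 empty → index 6.
Insert 16: h=3, h2=5, slot 3 occupied → index 8.
Insert 67: h=2, slot 2 empty → index 2.
Insert 35: h=9, slot 9 empty → index 9.
Insert 770: h=3, h2=3, slots 3,6,9 occupied → index 12.
Insert 184: h=2, h2=5, slot 2 occupied → index 7.
Table: [—, —, 67, 796, —, —, 799, 184, 16, 35, —, —, 770]

4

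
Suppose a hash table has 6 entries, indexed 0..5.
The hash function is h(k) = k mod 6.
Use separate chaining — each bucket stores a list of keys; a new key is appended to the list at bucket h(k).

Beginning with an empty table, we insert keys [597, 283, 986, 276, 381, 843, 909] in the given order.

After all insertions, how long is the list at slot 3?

4

597 -> bucket 3
283 -> bucket 1
986 -> bucket 2
276 -> bucket 0
381 -> bucket 3 (collision)
843 -> bucket 3 (collision)
909 -> bucket 3 (collision)
Final buckets:
0: 276
1: 283
2: 986
3: 597 -> 381 -> 843 -> 909
4: ∅
5: ∅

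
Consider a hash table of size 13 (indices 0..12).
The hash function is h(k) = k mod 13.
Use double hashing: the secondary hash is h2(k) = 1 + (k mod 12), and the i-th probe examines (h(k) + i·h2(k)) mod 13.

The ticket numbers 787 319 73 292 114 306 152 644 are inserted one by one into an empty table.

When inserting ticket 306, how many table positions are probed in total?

Insert 787: h=7, slot 7 empty -> index 7.
Insert 319: h=7, h2=8, slot 7 occupied -> index 2.
Insert 73: h=8, slot 8 empty -> index 8.
Insert 292: h=6, slot 6 empty -> index 6.
Insert 114: h=10, slot 10 empty -> index 10.
Insert 306: h=7, h2=7, slot 7 occupied -> index 1.
Insert 152: h=9, slot 9 empty -> index 9.
Insert 644: h=7, h2=9, slot 7 occupied -> index 3.
Table: [-, 306, 319, 644, -, -, 292, 787, 73, 152, 114, -, -]

2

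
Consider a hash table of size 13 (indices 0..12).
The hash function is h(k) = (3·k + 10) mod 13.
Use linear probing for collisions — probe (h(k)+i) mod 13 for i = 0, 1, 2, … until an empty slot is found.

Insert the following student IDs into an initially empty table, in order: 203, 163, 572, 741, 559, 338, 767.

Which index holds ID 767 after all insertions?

1

Insert 203: h=8, slot 8 empty -> index 8.
Insert 163: h=5, slot 5 empty -> index 5.
Insert 572: h=10, slot 10 empty -> index 10.
Insert 741: h=10, slot 10 occupied -> index 11.
Insert 559: h=10, slots 10,11 occupied -> index 12.
Insert 338: h=10, slots 10,11,12 occupied -> index 0.
Insert 767: h=10, slots 10,11,12,0 occupied -> index 1.
Table: [338, 767, -, -, -, 163, -, -, 203, -, 572, 741, 559]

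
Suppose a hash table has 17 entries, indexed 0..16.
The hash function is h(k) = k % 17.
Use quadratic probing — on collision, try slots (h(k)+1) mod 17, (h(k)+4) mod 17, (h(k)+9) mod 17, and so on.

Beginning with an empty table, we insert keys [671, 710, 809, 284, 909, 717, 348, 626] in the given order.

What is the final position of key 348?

Insert 671: h=8, slot 8 empty -> index 8.
Insert 710: h=13, slot 13 empty -> index 13.
Insert 809: h=10, slot 10 empty -> index 10.
Insert 284: h=12, slot 12 empty -> index 12.
Insert 909: h=8, slot 8 occupied -> index 9.
Insert 717: h=3, slot 3 empty -> index 3.
Insert 348: h=8, slots 8,9,12 occupied -> index 0.
Insert 626: h=14, slot 14 empty -> index 14.
Table: [348, ∅, ∅, 717, ∅, ∅, ∅, ∅, 671, 909, 809, ∅, 284, 710, 626, ∅, ∅]

0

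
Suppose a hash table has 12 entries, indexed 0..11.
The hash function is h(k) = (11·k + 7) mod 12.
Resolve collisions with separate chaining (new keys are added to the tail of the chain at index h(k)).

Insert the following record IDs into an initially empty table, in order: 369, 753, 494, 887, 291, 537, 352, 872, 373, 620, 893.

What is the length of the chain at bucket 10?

3

Insert 369: h=10, bucket 10 empty -> new chain.
Insert 753: h=10, bucket 10 nonempty -> append to chain.
Insert 494: h=5, bucket 5 empty -> new chain.
Insert 887: h=8, bucket 8 empty -> new chain.
Insert 291: h=4, bucket 4 empty -> new chain.
Insert 537: h=10, bucket 10 nonempty -> append to chain.
Insert 352: h=3, bucket 3 empty -> new chain.
Insert 872: h=11, bucket 11 empty -> new chain.
Insert 373: h=6, bucket 6 empty -> new chain.
Insert 620: h=11, bucket 11 nonempty -> append to chain.
Insert 893: h=2, bucket 2 empty -> new chain.
Final buckets:
0: _
1: _
2: 893
3: 352
4: 291
5: 494
6: 373
7: _
8: 887
9: _
10: 369 -> 753 -> 537
11: 872 -> 620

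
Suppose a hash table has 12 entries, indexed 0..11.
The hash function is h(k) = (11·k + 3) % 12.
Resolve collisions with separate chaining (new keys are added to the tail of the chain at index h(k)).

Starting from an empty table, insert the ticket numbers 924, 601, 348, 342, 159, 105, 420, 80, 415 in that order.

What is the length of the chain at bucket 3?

3

924 -> bucket 3
601 -> bucket 2
348 -> bucket 3 (collision)
342 -> bucket 9
159 -> bucket 0
105 -> bucket 6
420 -> bucket 3 (collision)
80 -> bucket 7
415 -> bucket 8
Final buckets:
0: 159
1: -
2: 601
3: 924 -> 348 -> 420
4: -
5: -
6: 105
7: 80
8: 415
9: 342
10: -
11: -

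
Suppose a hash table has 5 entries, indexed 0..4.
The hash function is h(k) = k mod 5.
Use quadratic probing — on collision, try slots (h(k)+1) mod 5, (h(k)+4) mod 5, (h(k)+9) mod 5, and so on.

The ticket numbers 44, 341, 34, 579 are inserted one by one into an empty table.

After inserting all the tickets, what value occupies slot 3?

579

44 hashes to 4; slot 4 is free -> place at 4.
341 hashes to 1; slot 1 is free -> place at 1.
34 hashes to 4; 4 taken -> place at 0.
579 hashes to 4; 4,0 taken -> place at 3.
Table: [34, 341, ∅, 579, 44]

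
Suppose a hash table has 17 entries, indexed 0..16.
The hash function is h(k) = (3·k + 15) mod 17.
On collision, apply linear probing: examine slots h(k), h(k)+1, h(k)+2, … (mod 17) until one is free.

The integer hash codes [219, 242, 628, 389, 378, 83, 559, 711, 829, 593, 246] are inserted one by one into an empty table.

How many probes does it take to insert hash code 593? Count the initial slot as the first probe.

219 hashes to 9; slot 9 is free → place at 9.
242 hashes to 10; slot 10 is free → place at 10.
628 hashes to 12; slot 12 is free → place at 12.
389 hashes to 9; 9,10 taken → place at 11.
378 hashes to 10; 10,11,12 taken → place at 13.
83 hashes to 9; 9,10,11,12,13 taken → place at 14.
559 hashes to 9; 9,10,11,12,13,14 taken → place at 15.
711 hashes to 6; slot 6 is free → place at 6.
829 hashes to 3; slot 3 is free → place at 3.
593 hashes to 9; 9,10,11,12,13,14,15 taken → place at 16.
246 hashes to 5; slot 5 is free → place at 5.
Table: [_, _, _, 829, _, 246, 711, _, _, 219, 242, 389, 628, 378, 83, 559, 593]

8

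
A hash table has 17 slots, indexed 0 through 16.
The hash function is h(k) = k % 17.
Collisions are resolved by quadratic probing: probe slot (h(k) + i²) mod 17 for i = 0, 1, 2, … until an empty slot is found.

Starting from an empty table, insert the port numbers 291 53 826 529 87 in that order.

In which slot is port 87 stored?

291 hashes to 2; slot 2 is free => place at 2.
53 hashes to 2; 2 taken => place at 3.
826 hashes to 10; slot 10 is free => place at 10.
529 hashes to 2; 2,3 taken => place at 6.
87 hashes to 2; 2,3,6 taken => place at 11.
Table: [—, —, 291, 53, —, —, 529, —, —, —, 826, 87, —, —, —, —, —]

11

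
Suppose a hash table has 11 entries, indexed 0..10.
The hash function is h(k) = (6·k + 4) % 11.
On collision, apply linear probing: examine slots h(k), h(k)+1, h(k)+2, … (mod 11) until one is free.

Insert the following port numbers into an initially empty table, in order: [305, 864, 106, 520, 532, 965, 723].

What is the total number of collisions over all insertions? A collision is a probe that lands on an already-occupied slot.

305: h=8 => slot 8
864: h=7 => slot 7
106: h=2 => slot 2
520: h=0 => slot 0
532: h=6 => slot 6
965: h=8, probe 8,9 => slot 9
723: h=8, probe 8,9,10 => slot 10
Table: [520, —, 106, —, —, —, 532, 864, 305, 965, 723]

3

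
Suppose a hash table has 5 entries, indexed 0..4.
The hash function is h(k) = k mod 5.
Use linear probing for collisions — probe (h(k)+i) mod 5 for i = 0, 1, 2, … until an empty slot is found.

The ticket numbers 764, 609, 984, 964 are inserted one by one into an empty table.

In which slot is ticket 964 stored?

764 hashes to 4; slot 4 is free → place at 4.
609 hashes to 4; 4 taken → place at 0.
984 hashes to 4; 4,0 taken → place at 1.
964 hashes to 4; 4,0,1 taken → place at 2.
Table: [609, 984, 964, -, 764]

2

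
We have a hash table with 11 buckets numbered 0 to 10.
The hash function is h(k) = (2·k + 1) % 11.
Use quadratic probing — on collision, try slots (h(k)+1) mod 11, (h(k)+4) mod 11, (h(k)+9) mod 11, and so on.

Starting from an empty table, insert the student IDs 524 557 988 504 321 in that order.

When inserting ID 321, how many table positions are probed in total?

2

524: h=4 → slot 4
557: h=4, probe 4,5 → slot 5
988: h=8 → slot 8
504: h=8, probe 8,9 → slot 9
321: h=5, probe 5,6 → slot 6
Table: [_, _, _, _, 524, 557, 321, _, 988, 504, _]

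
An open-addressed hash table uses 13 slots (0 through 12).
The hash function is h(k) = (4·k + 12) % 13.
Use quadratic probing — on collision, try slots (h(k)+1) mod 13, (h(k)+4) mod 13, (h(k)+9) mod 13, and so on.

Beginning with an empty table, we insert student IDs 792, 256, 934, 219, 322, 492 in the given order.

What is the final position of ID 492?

792: h=8 → slot 8
256: h=9 → slot 9
934: h=4 → slot 4
219: h=4, probe 4,5 → slot 5
322: h=0 → slot 0
492: h=4, probe 4,5,8,0,7 → slot 7
Table: [322, ∅, ∅, ∅, 934, 219, ∅, 492, 792, 256, ∅, ∅, ∅]

7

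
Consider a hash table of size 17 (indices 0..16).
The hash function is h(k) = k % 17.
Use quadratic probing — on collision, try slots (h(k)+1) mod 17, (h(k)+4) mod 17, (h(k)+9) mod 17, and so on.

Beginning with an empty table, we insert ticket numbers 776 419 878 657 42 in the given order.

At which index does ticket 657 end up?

3

776: h=11 → slot 11
419: h=11, probe 11,12 → slot 12
878: h=11, probe 11,12,15 → slot 15
657: h=11, probe 11,12,15,3 → slot 3
42: h=8 → slot 8
Table: [—, —, —, 657, —, —, —, —, 42, —, —, 776, 419, —, —, 878, —]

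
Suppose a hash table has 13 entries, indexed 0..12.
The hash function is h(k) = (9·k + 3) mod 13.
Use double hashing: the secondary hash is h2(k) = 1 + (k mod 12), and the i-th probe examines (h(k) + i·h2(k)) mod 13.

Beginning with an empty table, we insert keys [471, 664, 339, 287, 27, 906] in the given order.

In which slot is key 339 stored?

471 hashes to 4; slot 4 is free -> place at 4.
664 hashes to 12; slot 12 is free -> place at 12.
339 hashes to 12, h2=4; 12 taken -> place at 3.
287 hashes to 12, h2=12; 12 taken -> place at 11.
27 hashes to 12, h2=4; 12,3 taken -> place at 7.
906 hashes to 6; slot 6 is free -> place at 6.
Table: [-, -, -, 339, 471, -, 906, 27, -, -, -, 287, 664]

3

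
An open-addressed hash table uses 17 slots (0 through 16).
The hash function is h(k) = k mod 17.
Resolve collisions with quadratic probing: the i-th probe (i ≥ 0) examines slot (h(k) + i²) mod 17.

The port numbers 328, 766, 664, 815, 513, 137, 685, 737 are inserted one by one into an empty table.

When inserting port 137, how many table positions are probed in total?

4

328 hashes to 5; slot 5 is free → place at 5.
766 hashes to 1; slot 1 is free → place at 1.
664 hashes to 1; 1 taken → place at 2.
815 hashes to 16; slot 16 is free → place at 16.
513 hashes to 3; slot 3 is free → place at 3.
137 hashes to 1; 1,2,5 taken → place at 10.
685 hashes to 5; 5 taken → place at 6.
737 hashes to 6; 6 taken → place at 7.
Table: [-, 766, 664, 513, -, 328, 685, 737, -, -, 137, -, -, -, -, -, 815]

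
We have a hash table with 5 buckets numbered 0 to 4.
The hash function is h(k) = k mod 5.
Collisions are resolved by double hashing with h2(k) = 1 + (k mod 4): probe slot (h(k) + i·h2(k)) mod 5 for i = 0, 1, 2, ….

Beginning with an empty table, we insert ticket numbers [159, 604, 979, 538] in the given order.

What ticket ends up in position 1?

159 hashes to 4; slot 4 is free -> place at 4.
604 hashes to 4, h2=1; 4 taken -> place at 0.
979 hashes to 4, h2=4; 4 taken -> place at 3.
538 hashes to 3, h2=3; 3 taken -> place at 1.
Table: [604, 538, -, 979, 159]

538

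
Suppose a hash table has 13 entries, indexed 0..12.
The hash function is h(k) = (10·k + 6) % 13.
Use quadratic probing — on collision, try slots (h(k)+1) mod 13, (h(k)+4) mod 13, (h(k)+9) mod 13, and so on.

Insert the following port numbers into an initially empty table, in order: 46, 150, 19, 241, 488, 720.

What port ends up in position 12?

Insert 46: h=11, slot 11 empty => index 11.
Insert 150: h=11, slot 11 occupied => index 12.
Insert 19: h=1, slot 1 empty => index 1.
Insert 241: h=11, slots 11,12 occupied => index 2.
Insert 488: h=11, slots 11,12,2 occupied => index 7.
Insert 720: h=4, slot 4 empty => index 4.
Table: [., 19, 241, ., 720, ., ., 488, ., ., ., 46, 150]

150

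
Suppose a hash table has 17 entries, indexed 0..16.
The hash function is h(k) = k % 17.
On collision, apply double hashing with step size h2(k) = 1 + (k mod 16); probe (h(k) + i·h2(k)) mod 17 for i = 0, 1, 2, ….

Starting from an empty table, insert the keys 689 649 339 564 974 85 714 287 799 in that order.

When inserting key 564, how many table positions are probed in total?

2

Insert 689: h=9, slot 9 empty → index 9.
Insert 649: h=3, slot 3 empty → index 3.
Insert 339: h=16, slot 16 empty → index 16.
Insert 564: h=3, h2=5, slot 3 occupied → index 8.
Insert 974: h=5, slot 5 empty → index 5.
Insert 85: h=0, slot 0 empty → index 0.
Insert 714: h=0, h2=11, slot 0 occupied → index 11.
Insert 287: h=15, slot 15 empty → index 15.
Insert 799: h=0, h2=16, slots 0,16,15 occupied → index 14.
Table: [85, _, _, 649, _, 974, _, _, 564, 689, _, 714, _, _, 799, 287, 339]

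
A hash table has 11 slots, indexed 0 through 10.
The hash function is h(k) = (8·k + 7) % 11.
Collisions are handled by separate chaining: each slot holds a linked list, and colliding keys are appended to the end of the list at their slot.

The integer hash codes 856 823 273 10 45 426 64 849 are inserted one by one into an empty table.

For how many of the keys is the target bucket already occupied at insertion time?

Insert 856: h=2, bucket 2 empty → new chain.
Insert 823: h=2, bucket 2 nonempty → append to chain.
Insert 273: h=2, bucket 2 nonempty → append to chain.
Insert 10: h=10, bucket 10 empty → new chain.
Insert 45: h=4, bucket 4 empty → new chain.
Insert 426: h=5, bucket 5 empty → new chain.
Insert 64: h=2, bucket 2 nonempty → append to chain.
Insert 849: h=1, bucket 1 empty → new chain.
Final buckets:
0: _
1: 849
2: 856 -> 823 -> 273 -> 64
3: _
4: 45
5: 426
6: _
7: _
8: _
9: _
10: 10

3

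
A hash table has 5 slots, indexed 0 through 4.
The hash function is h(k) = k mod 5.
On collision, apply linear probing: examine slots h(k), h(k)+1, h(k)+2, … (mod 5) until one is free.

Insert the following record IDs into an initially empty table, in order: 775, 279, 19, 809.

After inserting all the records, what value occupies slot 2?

Insert 775: h=0, slot 0 empty -> index 0.
Insert 279: h=4, slot 4 empty -> index 4.
Insert 19: h=4, slots 4,0 occupied -> index 1.
Insert 809: h=4, slots 4,0,1 occupied -> index 2.
Table: [775, 19, 809, ∅, 279]

809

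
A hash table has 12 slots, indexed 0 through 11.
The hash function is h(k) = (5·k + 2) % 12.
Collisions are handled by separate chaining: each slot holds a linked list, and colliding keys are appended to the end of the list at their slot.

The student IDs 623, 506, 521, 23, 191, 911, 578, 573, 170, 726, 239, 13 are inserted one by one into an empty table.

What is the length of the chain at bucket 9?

5

Insert 623: h=9, bucket 9 empty → new chain.
Insert 506: h=0, bucket 0 empty → new chain.
Insert 521: h=3, bucket 3 empty → new chain.
Insert 23: h=9, bucket 9 nonempty → append to chain.
Insert 191: h=9, bucket 9 nonempty → append to chain.
Insert 911: h=9, bucket 9 nonempty → append to chain.
Insert 578: h=0, bucket 0 nonempty → append to chain.
Insert 573: h=11, bucket 11 empty → new chain.
Insert 170: h=0, bucket 0 nonempty → append to chain.
Insert 726: h=8, bucket 8 empty → new chain.
Insert 239: h=9, bucket 9 nonempty → append to chain.
Insert 13: h=7, bucket 7 empty → new chain.
Final buckets:
0: 506 -> 578 -> 170
1: -
2: -
3: 521
4: -
5: -
6: -
7: 13
8: 726
9: 623 -> 23 -> 191 -> 911 -> 239
10: -
11: 573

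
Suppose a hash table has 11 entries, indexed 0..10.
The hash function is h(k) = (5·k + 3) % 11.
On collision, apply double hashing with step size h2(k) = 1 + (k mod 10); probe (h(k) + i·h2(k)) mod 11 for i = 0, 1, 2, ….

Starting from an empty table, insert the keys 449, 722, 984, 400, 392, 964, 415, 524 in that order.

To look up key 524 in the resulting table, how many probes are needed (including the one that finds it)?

Insert 449: h=4, slot 4 empty -> index 4.
Insert 722: h=5, slot 5 empty -> index 5.
Insert 984: h=6, slot 6 empty -> index 6.
Insert 400: h=1, slot 1 empty -> index 1.
Insert 392: h=5, h2=3, slot 5 occupied -> index 8.
Insert 964: h=5, h2=5, slot 5 occupied -> index 10.
Insert 415: h=10, h2=6, slots 10,5 occupied -> index 0.
Insert 524: h=5, h2=5, slots 5,10,4 occupied -> index 9.
Table: [415, 400, -, -, 449, 722, 984, -, 392, 524, 964]
Lookup 524: h=5, h2=5, probe 5,10,4,9 → found at 9.

4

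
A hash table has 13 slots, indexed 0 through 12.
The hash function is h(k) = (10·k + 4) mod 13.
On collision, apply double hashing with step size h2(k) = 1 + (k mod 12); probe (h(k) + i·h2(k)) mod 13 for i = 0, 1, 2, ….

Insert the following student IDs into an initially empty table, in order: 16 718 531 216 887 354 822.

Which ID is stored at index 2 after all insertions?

354

16 hashes to 8; slot 8 is free -> place at 8.
718 hashes to 8, h2=11; 8 taken -> place at 6.
531 hashes to 10; slot 10 is free -> place at 10.
216 hashes to 6, h2=1; 6 taken -> place at 7.
887 hashes to 8, h2=12; 8,7,6 taken -> place at 5.
354 hashes to 8, h2=7; 8 taken -> place at 2.
822 hashes to 8, h2=7; 8,2 taken -> place at 9.
Table: [∅, ∅, 354, ∅, ∅, 887, 718, 216, 16, 822, 531, ∅, ∅]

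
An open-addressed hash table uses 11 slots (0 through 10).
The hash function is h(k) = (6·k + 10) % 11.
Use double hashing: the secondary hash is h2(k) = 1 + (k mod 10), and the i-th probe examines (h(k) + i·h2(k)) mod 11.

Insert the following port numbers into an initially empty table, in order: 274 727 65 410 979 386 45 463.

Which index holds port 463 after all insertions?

2

274: h=4 → slot 4
727: h=5 → slot 5
65: h=4, h2=6, probe 4,10 → slot 10
410: h=6 → slot 6
979: h=10, h2=10, probe 10,9 → slot 9
386: h=5, h2=7, probe 5,1 → slot 1
45: h=5, h2=6, probe 5,0 → slot 0
463: h=5, h2=4, probe 5,9,2 → slot 2
Table: [45, 386, 463, -, 274, 727, 410, -, -, 979, 65]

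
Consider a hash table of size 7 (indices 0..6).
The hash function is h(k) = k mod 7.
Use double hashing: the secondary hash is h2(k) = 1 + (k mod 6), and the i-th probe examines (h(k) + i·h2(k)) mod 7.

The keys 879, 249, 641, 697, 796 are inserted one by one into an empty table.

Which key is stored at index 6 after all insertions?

697

Insert 879: h=4, slot 4 empty → index 4.
Insert 249: h=4, h2=4, slot 4 occupied → index 1.
Insert 641: h=4, h2=6, slot 4 occupied → index 3.
Insert 697: h=4, h2=2, slot 4 occupied → index 6.
Insert 796: h=5, slot 5 empty → index 5.
Table: [∅, 249, ∅, 641, 879, 796, 697]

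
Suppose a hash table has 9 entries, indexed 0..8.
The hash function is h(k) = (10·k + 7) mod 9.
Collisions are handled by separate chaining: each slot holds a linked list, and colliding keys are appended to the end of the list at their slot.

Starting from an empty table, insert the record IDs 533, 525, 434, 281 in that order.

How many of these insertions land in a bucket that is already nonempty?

533 -> bucket 0
525 -> bucket 1
434 -> bucket 0 (collision)
281 -> bucket 0 (collision)
Final buckets:
0: 533 -> 434 -> 281
1: 525
2: .
3: .
4: .
5: .
6: .
7: .
8: .

2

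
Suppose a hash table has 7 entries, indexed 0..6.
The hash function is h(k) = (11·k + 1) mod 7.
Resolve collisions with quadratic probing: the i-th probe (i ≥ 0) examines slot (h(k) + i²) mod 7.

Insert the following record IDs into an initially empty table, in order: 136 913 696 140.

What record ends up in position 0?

913

Insert 136: h=6, slot 6 empty → index 6.
Insert 913: h=6, slot 6 occupied → index 0.
Insert 696: h=6, slots 6,0 occupied → index 3.
Insert 140: h=1, slot 1 empty → index 1.
Table: [913, 140, ∅, 696, ∅, ∅, 136]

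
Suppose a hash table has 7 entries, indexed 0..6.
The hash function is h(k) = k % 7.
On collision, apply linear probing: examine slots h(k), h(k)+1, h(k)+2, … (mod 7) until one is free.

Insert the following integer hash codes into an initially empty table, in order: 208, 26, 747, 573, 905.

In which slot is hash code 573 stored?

Insert 208: h=5, slot 5 empty -> index 5.
Insert 26: h=5, slot 5 occupied -> index 6.
Insert 747: h=5, slots 5,6 occupied -> index 0.
Insert 573: h=6, slots 6,0 occupied -> index 1.
Insert 905: h=2, slot 2 empty -> index 2.
Table: [747, 573, 905, -, -, 208, 26]

1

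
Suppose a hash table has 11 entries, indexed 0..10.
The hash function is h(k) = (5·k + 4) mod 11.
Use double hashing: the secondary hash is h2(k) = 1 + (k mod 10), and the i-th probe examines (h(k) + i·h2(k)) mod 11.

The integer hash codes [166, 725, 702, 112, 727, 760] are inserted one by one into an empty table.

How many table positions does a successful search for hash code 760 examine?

3

Insert 166: h=9, slot 9 empty → index 9.
Insert 725: h=10, slot 10 empty → index 10.
Insert 702: h=5, slot 5 empty → index 5.
Insert 112: h=3, slot 3 empty → index 3.
Insert 727: h=9, h2=8, slot 9 occupied → index 6.
Insert 760: h=9, h2=1, slots 9,10 occupied → index 0.
Table: [760, —, —, 112, —, 702, 727, —, —, 166, 725]
Lookup 760: h=9, h2=1, probe 9,10,0 → found at 0.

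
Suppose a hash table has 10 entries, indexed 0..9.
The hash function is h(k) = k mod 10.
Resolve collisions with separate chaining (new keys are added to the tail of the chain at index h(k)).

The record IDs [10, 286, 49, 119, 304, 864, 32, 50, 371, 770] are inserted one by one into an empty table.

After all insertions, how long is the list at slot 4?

2

Insert 10: h=0, bucket 0 empty -> new chain.
Insert 286: h=6, bucket 6 empty -> new chain.
Insert 49: h=9, bucket 9 empty -> new chain.
Insert 119: h=9, bucket 9 nonempty -> append to chain.
Insert 304: h=4, bucket 4 empty -> new chain.
Insert 864: h=4, bucket 4 nonempty -> append to chain.
Insert 32: h=2, bucket 2 empty -> new chain.
Insert 50: h=0, bucket 0 nonempty -> append to chain.
Insert 371: h=1, bucket 1 empty -> new chain.
Insert 770: h=0, bucket 0 nonempty -> append to chain.
Final buckets:
0: 10 -> 50 -> 770
1: 371
2: 32
3: —
4: 304 -> 864
5: —
6: 286
7: —
8: —
9: 49 -> 119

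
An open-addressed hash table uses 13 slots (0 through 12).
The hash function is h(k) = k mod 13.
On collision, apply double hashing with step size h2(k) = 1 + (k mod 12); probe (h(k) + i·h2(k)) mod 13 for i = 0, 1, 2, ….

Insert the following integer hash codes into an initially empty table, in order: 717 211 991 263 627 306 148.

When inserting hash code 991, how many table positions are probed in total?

Insert 717: h=2, slot 2 empty -> index 2.
Insert 211: h=3, slot 3 empty -> index 3.
Insert 991: h=3, h2=8, slot 3 occupied -> index 11.
Insert 263: h=3, h2=12, slots 3,2 occupied -> index 1.
Insert 627: h=3, h2=4, slot 3 occupied -> index 7.
Insert 306: h=7, h2=7, slots 7,1 occupied -> index 8.
Insert 148: h=5, slot 5 empty -> index 5.
Table: [∅, 263, 717, 211, ∅, 148, ∅, 627, 306, ∅, ∅, 991, ∅]

2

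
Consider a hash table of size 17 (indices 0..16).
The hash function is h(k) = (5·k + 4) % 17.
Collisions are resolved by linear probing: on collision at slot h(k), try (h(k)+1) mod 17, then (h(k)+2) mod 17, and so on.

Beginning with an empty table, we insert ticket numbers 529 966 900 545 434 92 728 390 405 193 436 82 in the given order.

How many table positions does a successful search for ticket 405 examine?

Insert 529: h=14, slot 14 empty -> index 14.
Insert 966: h=6, slot 6 empty -> index 6.
Insert 900: h=16, slot 16 empty -> index 16.
Insert 545: h=9, slot 9 empty -> index 9.
Insert 434: h=15, slot 15 empty -> index 15.
Insert 92: h=5, slot 5 empty -> index 5.
Insert 728: h=6, slot 6 occupied -> index 7.
Insert 390: h=16, slot 16 occupied -> index 0.
Insert 405: h=6, slots 6,7 occupied -> index 8.
Insert 193: h=0, slot 0 occupied -> index 1.
Insert 436: h=8, slots 8,9 occupied -> index 10.
Insert 82: h=6, slots 6,7,8,9,10 occupied -> index 11.
Table: [390, 193, ∅, ∅, ∅, 92, 966, 728, 405, 545, 436, 82, ∅, ∅, 529, 434, 900]
Lookup 405: h=6, probe 6,7,8 → found at 8.

3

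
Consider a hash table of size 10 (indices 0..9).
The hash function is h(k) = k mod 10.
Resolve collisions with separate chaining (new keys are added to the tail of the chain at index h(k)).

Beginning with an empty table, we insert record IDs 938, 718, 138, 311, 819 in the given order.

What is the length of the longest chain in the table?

938 -> bucket 8
718 -> bucket 8 (collision)
138 -> bucket 8 (collision)
311 -> bucket 1
819 -> bucket 9
Final buckets:
0: ∅
1: 311
2: ∅
3: ∅
4: ∅
5: ∅
6: ∅
7: ∅
8: 938 -> 718 -> 138
9: 819

3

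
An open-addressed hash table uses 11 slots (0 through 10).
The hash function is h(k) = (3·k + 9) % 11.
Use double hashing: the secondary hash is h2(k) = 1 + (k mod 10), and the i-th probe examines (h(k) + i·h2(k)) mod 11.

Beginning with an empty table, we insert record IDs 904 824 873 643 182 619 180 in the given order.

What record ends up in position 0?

Insert 904: h=4, slot 4 empty → index 4.
Insert 824: h=6, slot 6 empty → index 6.
Insert 873: h=10, slot 10 empty → index 10.
Insert 643: h=2, slot 2 empty → index 2.
Insert 182: h=5, slot 5 empty → index 5.
Insert 619: h=7, slot 7 empty → index 7.
Insert 180: h=10, h2=1, slot 10 occupied → index 0.
Table: [180, _, 643, _, 904, 182, 824, 619, _, _, 873]

180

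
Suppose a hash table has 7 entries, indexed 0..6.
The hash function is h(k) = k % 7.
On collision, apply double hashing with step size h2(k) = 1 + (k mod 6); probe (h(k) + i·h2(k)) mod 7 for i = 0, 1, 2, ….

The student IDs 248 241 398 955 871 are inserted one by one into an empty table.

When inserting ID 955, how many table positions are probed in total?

248 hashes to 3; slot 3 is free => place at 3.
241 hashes to 3, h2=2; 3 taken => place at 5.
398 hashes to 6; slot 6 is free => place at 6.
955 hashes to 3, h2=2; 3,5 taken => place at 0.
871 hashes to 3, h2=2; 3,5,0 taken => place at 2.
Table: [955, ∅, 871, 248, ∅, 241, 398]

3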